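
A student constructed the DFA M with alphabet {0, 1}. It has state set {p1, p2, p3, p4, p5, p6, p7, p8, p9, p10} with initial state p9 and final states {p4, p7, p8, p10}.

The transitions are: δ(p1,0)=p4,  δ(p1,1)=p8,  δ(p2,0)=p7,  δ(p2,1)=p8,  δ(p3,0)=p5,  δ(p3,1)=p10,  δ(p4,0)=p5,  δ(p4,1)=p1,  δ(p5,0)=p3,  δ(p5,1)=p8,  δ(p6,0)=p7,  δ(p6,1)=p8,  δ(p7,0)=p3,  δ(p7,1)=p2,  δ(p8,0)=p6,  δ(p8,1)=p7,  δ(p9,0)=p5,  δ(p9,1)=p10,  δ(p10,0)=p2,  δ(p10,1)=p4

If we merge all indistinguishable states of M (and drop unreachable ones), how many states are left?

Every state is reachable, so we keep all 10.
P0 = {p4,p7,p8,p10} | {p1,p2,p3,p5,p6,p9}.
Refine {p4,p7,p8,p10} on symbol 1: members go to different blocks, giving {p4,p7} and {p8,p10}.
Refine {p1,p2,p3,p5,p6,p9} on symbol 0: members go to different blocks, giving {p1,p2,p6} and {p3,p5,p9}.
Stable partition: {p4,p7} | {p1,p2,p6} | {p8,p10} | {p3,p5,p9} — 4 equivalence classes.

4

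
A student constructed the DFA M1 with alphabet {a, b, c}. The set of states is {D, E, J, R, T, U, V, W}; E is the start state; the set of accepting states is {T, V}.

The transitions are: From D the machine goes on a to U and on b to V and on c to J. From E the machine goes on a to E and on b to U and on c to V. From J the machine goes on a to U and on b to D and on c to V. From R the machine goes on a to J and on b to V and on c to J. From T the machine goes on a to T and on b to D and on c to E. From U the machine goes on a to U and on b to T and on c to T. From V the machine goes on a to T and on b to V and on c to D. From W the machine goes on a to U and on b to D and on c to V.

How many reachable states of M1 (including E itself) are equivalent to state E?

Reachable states from the start: {D,E,J,T,U,V}. Unreachable: {R,W} — drop them.
Start with accepting vs non-accepting: {T,V} | {D,E,J,U}.
Split {T,V} by δ(·,b) → {T} and {V}.
Split {D,E,J,U} by δ(·,b) → {E,J} and {D} and {U}.
Split {E,J} by δ(·,a) → {J} and {E}.
No further refinement is possible. Final partition (6 blocks): {T} | {J} | {V} | {D} | {U} | {E}.
State E belongs to the block {E}, which has 1 states.

1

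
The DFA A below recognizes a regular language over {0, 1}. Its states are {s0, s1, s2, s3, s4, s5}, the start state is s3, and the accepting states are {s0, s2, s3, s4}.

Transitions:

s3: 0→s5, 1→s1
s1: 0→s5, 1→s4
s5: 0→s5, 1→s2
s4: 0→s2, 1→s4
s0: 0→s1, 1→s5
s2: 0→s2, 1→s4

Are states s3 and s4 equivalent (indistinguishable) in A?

No

First remove the unreachable states {s0}; 5 states remain.
Start with accepting vs non-accepting: {s2,s3,s4} | {s1,s5}.
Refine {s2,s3,s4} on symbol 0: members go to different blocks, giving {s2,s4} and {s3}.
The partition is now stable with 3 blocks: {s2,s4} | {s1,s5} | {s3}.
s3 and s4 end up in different blocks, so they are distinguishable. For instance, the string '0' is accepted from only s4.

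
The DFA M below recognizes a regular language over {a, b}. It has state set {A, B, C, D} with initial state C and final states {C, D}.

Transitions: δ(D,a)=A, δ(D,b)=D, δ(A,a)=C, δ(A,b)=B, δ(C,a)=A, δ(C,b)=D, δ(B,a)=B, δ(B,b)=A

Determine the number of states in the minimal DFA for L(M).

P0 = {C,D} | {A,B}.
On input a, block {A,B} splits into {A} and {B}.
The partition is now stable with 3 blocks: {C,D} | {A} | {B}.

3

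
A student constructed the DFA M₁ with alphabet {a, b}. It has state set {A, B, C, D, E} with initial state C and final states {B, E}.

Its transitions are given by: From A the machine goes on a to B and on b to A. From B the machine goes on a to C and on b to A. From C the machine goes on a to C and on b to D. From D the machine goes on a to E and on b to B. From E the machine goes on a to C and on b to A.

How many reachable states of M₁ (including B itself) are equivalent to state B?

All states are reachable from the start state.
Initial partition by acceptance: {B,E} | {A,C,D}.
Refine {A,C,D} on symbol a: members go to different blocks, giving {A,D} and {C}.
Refine {A,D} on symbol b: members go to different blocks, giving {A} and {D}.
The partition is now stable with 4 blocks: {B,E} | {A} | {C} | {D}.
State B belongs to the block {B,E}, which has 2 states.

2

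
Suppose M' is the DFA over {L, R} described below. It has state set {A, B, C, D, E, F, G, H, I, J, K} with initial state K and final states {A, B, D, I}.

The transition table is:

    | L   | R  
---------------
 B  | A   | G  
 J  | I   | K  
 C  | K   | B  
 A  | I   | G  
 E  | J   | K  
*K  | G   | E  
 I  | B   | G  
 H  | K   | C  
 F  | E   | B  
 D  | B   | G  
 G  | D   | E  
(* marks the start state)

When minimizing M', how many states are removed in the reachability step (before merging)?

No path from K leads to C, F, H; the other 8 states are all reachable.

3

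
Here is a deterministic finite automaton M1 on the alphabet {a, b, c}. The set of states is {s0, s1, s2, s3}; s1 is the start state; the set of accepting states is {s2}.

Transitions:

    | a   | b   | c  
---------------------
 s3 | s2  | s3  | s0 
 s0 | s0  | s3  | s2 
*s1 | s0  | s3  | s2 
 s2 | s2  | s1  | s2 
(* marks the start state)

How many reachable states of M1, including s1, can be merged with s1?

All states are reachable from the start state.
Start with accepting vs non-accepting: {s2} | {s0,s1,s3}.
Refine {s0,s1,s3} on symbol a: members go to different blocks, giving {s0,s1} and {s3}.
No further refinement is possible. Final partition (3 blocks): {s2} | {s0,s1} | {s3}.
The equivalence class containing s1 is {s0,s1}, of size 2.

2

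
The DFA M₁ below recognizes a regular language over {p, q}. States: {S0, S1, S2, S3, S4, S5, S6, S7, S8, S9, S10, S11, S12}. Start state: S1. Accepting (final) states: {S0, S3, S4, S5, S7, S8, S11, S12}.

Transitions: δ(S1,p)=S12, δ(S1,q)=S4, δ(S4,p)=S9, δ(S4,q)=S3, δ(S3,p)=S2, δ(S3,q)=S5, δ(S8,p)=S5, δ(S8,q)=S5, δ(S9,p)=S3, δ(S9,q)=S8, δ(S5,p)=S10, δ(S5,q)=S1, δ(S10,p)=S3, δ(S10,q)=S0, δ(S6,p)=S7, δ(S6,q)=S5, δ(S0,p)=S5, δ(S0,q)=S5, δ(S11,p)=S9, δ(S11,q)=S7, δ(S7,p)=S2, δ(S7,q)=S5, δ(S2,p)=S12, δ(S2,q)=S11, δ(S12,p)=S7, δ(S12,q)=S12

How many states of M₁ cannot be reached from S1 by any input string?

Starting at S1 and following transitions, the reachable set is {S0, S1, S2, S3, S4, S5, S7, S8, S9, S10, S11, S12}. That leaves S6 unreachable — 1 in total.

1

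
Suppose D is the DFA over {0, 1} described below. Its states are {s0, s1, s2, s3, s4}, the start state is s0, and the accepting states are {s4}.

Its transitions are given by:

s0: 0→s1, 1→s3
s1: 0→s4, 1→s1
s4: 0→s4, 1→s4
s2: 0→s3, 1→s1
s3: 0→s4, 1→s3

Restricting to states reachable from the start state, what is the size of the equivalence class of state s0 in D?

First remove the unreachable states {s2}; 4 states remain.
Initial partition by acceptance: {s4} | {s0,s1,s3}.
On input 0, block {s0,s1,s3} splits into {s1,s3} and {s0}.
The partition is now stable with 3 blocks: {s4} | {s1,s3} | {s0}.
State s0 belongs to the block {s0}, which has 1 states.

1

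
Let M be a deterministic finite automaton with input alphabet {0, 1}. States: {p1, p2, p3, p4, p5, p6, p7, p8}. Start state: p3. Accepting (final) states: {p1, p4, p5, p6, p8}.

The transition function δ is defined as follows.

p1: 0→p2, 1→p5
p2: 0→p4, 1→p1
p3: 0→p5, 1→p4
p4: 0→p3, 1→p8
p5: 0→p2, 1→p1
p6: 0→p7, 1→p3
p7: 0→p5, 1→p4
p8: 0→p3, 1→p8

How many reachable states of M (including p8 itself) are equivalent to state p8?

Reachable states from the start: {p1,p2,p3,p4,p5,p8}. Unreachable: {p6,p7} — drop them.
P0 = {p1,p4,p5,p8} | {p2,p3}.
Stable partition: {p1,p4,p5,p8} | {p2,p3} — 2 equivalence classes.
State p8 belongs to the block {p1,p4,p5,p8}, which has 4 states.

4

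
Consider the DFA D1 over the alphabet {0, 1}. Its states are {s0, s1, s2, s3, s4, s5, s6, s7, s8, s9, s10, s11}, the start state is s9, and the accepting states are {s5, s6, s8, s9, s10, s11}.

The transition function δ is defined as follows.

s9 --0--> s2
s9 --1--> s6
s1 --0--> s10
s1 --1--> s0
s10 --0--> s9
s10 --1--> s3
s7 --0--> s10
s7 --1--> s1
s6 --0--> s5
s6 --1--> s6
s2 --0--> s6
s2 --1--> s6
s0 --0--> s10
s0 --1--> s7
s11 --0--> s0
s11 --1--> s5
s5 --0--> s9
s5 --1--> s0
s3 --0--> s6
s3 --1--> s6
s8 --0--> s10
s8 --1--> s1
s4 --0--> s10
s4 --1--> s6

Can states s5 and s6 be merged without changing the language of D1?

No

First remove the unreachable states {s4,s8,s11}; 9 states remain.
Initial partition by acceptance: {s5,s6,s9,s10} | {s0,s1,s2,s3,s7}.
Refine {s5,s6,s9,s10} on symbol 0: members go to different blocks, giving {s5,s6,s10} and {s9}.
Refine {s5,s6,s10} on symbol 0: members go to different blocks, giving {s5,s10} and {s6}.
Split {s0,s1,s2,s3,s7} by δ(·,0) → {s0,s1,s7} and {s2,s3}.
Refine {s5,s10} on symbol 1: members go to different blocks, giving {s5} and {s10}.
Stable partition: {s5} | {s0,s1,s7} | {s9} | {s6} | {s2,s3} | {s10} — 6 equivalence classes.
s5 and s6 end up in different blocks, so they are distinguishable. For instance, the string '1' is accepted from only s6.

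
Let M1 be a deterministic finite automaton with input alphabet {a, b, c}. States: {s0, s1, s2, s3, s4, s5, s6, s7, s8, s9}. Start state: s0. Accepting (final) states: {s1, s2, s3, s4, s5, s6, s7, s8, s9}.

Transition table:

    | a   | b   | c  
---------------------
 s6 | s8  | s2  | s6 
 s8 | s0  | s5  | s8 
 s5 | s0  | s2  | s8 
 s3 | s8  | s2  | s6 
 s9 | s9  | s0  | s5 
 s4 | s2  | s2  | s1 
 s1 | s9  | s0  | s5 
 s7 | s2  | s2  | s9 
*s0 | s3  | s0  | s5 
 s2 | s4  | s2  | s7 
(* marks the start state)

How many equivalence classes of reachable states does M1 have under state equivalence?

7

Every state is reachable, so we keep all 10.
P0 = {s1,s2,s3,s4,s5,s6,s7,s8,s9} | {s0}.
Split {s1,s2,s3,s4,s5,s6,s7,s8,s9} by δ(·,a) → {s1,s2,s3,s4,s6,s7,s9} and {s5,s8}.
On input a, block {s1,s2,s3,s4,s6,s7,s9} splits into {s1,s2,s4,s7,s9} and {s3,s6}.
On input b, block {s1,s2,s4,s7,s9} splits into {s2,s4,s7} and {s1,s9}.
On input c, block {s2,s4,s7} splits into {s4,s7} and {s2}.
Refine {s5,s8} on symbol b: members go to different blocks, giving {s5} and {s8}.
Stable partition: {s4,s7} | {s0} | {s5} | {s3,s6} | {s1,s9} | {s2} | {s8} — 7 equivalence classes.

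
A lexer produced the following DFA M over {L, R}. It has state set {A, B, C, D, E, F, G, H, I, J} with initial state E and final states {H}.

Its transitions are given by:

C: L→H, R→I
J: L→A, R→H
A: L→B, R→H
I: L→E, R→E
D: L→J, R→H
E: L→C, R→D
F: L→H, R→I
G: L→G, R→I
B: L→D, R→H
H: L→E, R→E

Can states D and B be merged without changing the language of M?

First remove the unreachable states {F,G}; 8 states remain.
Start with accepting vs non-accepting: {H} | {A,B,C,D,E,I,J}.
Split {A,B,C,D,E,I,J} by δ(·,L) → {A,B,D,E,I,J} and {C}.
Refine {A,B,D,E,I,J} on symbol L: members go to different blocks, giving {A,B,D,I,J} and {E}.
Refine {A,B,D,I,J} on symbol L: members go to different blocks, giving {A,B,D,J} and {I}.
No further refinement is possible. Final partition (5 blocks): {H} | {A,B,D,J} | {C} | {E} | {I}.
D and B lie in the same block of the stable partition, so they are equivalent — no string distinguishes them.

Yes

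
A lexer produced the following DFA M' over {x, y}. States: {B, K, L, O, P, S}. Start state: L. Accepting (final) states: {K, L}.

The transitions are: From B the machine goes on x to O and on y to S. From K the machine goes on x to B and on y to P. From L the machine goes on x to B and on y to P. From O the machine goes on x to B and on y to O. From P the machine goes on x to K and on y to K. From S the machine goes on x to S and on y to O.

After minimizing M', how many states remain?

All states are reachable from the start state.
Initial partition by acceptance: {K,L} | {B,O,P,S}.
Refine {B,O,P,S} on symbol x: members go to different blocks, giving {B,O,S} and {P}.
No further refinement is possible. Final partition (3 blocks): {K,L} | {B,O,S} | {P}.

3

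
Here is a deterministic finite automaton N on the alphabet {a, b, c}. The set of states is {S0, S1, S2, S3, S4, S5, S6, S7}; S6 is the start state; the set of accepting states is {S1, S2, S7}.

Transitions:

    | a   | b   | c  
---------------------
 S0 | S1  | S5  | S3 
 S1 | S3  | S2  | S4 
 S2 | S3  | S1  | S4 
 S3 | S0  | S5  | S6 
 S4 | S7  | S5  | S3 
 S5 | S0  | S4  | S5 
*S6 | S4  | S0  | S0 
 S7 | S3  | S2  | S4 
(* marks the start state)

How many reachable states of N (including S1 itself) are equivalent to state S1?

3

All states are reachable from the start state.
Initial partition by acceptance: {S1,S2,S7} | {S0,S3,S4,S5,S6}.
Refine {S0,S3,S4,S5,S6} on symbol a: members go to different blocks, giving {S3,S5,S6} and {S0,S4}.
Refine {S3,S5,S6} on symbol b: members go to different blocks, giving {S5,S6} and {S3}.
Refine {S5,S6} on symbol c: members go to different blocks, giving {S5} and {S6}.
No further refinement is possible. Final partition (5 blocks): {S1,S2,S7} | {S5} | {S0,S4} | {S3} | {S6}.
The equivalence class containing S1 is {S1,S2,S7}, of size 3.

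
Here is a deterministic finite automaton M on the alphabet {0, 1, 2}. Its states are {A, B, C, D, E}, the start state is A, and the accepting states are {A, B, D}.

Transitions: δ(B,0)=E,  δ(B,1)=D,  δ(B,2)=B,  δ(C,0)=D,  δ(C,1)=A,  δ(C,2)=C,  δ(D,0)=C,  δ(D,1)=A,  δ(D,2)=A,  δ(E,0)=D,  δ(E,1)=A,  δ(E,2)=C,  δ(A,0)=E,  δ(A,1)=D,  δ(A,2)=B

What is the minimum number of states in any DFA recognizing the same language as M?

2

Start with accepting vs non-accepting: {A,B,D} | {C,E}.
Stable partition: {A,B,D} | {C,E} — 2 equivalence classes.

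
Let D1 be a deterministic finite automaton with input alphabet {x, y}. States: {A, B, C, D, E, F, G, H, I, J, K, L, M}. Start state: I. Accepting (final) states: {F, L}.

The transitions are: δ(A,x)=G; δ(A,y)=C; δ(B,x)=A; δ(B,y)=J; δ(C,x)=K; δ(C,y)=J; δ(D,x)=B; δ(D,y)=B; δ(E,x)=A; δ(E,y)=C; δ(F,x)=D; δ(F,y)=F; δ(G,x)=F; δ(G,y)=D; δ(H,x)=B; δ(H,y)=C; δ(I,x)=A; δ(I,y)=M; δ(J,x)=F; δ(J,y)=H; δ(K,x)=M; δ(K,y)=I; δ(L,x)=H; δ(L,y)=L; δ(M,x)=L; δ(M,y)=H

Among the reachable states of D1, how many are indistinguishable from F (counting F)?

First remove the unreachable states {E}; 12 states remain.
Initial partition by acceptance: {F,L} | {A,B,C,D,G,H,I,J,K,M}.
On input x, block {A,B,C,D,G,H,I,J,K,M} splits into {A,B,C,D,H,I,K} and {G,J,M}.
On input x, block {A,B,C,D,H,I,K} splits into {B,C,D,H,I} and {A,K}.
Refine {B,C,D,H,I} on symbol x: members go to different blocks, giving {B,C,I} and {D,H}.
The partition is now stable with 5 blocks: {F,L} | {B,C,I} | {G,J,M} | {A,K} | {D,H}.
State F belongs to the block {F,L}, which has 2 states.

2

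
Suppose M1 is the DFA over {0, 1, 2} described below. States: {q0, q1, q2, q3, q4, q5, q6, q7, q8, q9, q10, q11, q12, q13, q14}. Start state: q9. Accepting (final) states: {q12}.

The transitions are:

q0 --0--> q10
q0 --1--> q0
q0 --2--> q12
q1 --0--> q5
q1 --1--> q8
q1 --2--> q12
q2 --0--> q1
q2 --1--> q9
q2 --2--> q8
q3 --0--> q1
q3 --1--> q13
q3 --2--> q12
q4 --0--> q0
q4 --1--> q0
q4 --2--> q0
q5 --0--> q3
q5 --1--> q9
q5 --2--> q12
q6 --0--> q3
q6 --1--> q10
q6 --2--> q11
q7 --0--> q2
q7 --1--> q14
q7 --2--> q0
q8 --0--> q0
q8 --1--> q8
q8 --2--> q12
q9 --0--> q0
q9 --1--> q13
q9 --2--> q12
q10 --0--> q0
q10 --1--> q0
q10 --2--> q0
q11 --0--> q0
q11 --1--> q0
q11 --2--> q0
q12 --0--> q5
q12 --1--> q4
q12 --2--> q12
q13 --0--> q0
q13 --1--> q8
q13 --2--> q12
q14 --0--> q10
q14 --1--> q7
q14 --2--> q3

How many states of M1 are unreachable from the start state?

No path from q9 leads to q2, q6, q7, q11, q14; the other 10 states are all reachable.

5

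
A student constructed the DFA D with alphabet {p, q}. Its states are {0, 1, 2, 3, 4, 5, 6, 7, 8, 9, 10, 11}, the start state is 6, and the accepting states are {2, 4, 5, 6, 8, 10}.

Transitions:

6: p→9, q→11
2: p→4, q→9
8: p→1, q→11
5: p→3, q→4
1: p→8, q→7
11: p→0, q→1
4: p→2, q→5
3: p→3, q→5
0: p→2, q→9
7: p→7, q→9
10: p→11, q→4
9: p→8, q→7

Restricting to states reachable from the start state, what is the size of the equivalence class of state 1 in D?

First remove the unreachable states {10}; 11 states remain.
Initial partition by acceptance: {2,4,5,6,8} | {0,1,3,7,9,11}.
On input p, block {2,4,5,6,8} splits into {5,6,8} and {2,4}.
Split {5,6,8} by δ(·,q) → {6,8} and {5}.
On input p, block {0,1,3,7,9,11} splits into {3,7,11} and {1,9} and {0}.
Refine {3,7,11} on symbol p: members go to different blocks, giving {3,7} and {11}.
Refine {3,7} on symbol q: members go to different blocks, giving {3} and {7}.
Split {2,4} by δ(·,q) → {2} and {4}.
The partition is now stable with 9 blocks: {6,8} | {3} | {2} | {5} | {1,9} | {0} | {11} | {7} | {4}.
The equivalence class containing 1 is {1,9}, of size 2.

2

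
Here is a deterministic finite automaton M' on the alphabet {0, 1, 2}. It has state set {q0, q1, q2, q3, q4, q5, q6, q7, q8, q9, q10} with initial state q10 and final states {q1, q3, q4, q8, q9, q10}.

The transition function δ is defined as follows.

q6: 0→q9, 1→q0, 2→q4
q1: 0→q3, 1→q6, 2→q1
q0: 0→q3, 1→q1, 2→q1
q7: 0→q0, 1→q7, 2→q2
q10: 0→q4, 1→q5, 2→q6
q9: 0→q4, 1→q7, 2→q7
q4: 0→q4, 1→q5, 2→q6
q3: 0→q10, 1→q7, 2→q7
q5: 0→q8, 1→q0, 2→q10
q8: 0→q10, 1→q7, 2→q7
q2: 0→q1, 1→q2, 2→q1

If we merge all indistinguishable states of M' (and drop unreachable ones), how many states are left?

7

All states are reachable from the start state.
Start with accepting vs non-accepting: {q1,q3,q4,q8,q9,q10} | {q0,q2,q5,q6,q7}.
Split {q1,q3,q4,q8,q9,q10} by δ(·,2) → {q3,q4,q8,q9,q10} and {q1}.
Split {q0,q2,q5,q6,q7} by δ(·,0) → {q0,q5,q6} and {q2} and {q7}.
Refine {q3,q4,q8,q9,q10} on symbol 1: members go to different blocks, giving {q3,q8,q9} and {q4,q10}.
On input 1, block {q0,q5,q6} splits into {q5,q6} and {q0}.
The partition is now stable with 7 blocks: {q3,q8,q9} | {q5,q6} | {q1} | {q2} | {q7} | {q4,q10} | {q0}.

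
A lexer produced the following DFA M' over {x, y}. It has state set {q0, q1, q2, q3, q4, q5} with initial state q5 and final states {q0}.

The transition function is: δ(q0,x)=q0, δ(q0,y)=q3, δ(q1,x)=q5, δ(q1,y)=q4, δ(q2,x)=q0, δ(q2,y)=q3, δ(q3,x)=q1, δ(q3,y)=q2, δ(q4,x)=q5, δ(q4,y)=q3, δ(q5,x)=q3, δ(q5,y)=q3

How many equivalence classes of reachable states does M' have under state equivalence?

Start with accepting vs non-accepting: {q0} | {q1,q2,q3,q4,q5}.
Refine {q1,q2,q3,q4,q5} on symbol x: members go to different blocks, giving {q1,q3,q4,q5} and {q2}.
Refine {q1,q3,q4,q5} on symbol y: members go to different blocks, giving {q1,q4,q5} and {q3}.
On input x, block {q1,q4,q5} splits into {q1,q4} and {q5}.
On input y, block {q1,q4} splits into {q1} and {q4}.
Stable partition: {q0} | {q1} | {q2} | {q3} | {q5} | {q4} — 6 equivalence classes.

6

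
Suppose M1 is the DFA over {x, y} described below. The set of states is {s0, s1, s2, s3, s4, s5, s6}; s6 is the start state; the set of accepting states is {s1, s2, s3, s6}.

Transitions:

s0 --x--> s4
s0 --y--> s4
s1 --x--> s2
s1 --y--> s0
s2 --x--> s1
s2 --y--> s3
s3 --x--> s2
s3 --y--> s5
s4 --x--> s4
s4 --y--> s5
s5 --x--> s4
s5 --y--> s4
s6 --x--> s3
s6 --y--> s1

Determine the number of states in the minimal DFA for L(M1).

3

All states are reachable from the start state.
P0 = {s1,s2,s3,s6} | {s0,s4,s5}.
Refine {s1,s2,s3,s6} on symbol y: members go to different blocks, giving {s1,s3} and {s2,s6}.
Stable partition: {s1,s3} | {s0,s4,s5} | {s2,s6} — 3 equivalence classes.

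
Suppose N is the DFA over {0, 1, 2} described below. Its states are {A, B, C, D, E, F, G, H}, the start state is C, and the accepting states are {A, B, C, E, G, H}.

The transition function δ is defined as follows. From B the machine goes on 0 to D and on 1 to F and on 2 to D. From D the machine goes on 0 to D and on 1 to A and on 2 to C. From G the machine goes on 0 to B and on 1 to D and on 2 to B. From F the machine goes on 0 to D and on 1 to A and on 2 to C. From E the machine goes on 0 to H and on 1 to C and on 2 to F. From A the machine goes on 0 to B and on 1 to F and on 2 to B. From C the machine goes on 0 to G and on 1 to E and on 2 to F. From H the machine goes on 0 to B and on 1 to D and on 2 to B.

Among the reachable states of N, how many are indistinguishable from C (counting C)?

P0 = {A,B,C,E,G,H} | {D,F}.
Split {A,B,C,E,G,H} by δ(·,0) → {A,C,E,G,H} and {B}.
Refine {A,C,E,G,H} on symbol 0: members go to different blocks, giving {A,G,H} and {C,E}.
Stable partition: {A,G,H} | {D,F} | {B} | {C,E} — 4 equivalence classes.
State C belongs to the block {C,E}, which has 2 states.

2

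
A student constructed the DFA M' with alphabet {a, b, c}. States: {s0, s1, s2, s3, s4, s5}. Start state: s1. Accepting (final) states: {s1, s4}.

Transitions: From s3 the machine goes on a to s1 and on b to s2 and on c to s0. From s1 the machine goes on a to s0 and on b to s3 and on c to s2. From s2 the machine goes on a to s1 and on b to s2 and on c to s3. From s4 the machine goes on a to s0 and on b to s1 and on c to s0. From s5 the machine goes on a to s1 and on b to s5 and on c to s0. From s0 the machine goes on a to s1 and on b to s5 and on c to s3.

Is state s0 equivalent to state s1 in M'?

No

States {s4} cannot be reached from the start state, so discard them.
Start with accepting vs non-accepting: {s1} | {s0,s2,s3,s5}.
No further refinement is possible. Final partition (2 blocks): {s1} | {s0,s2,s3,s5}.
s0 and s1 end up in different blocks, so they are distinguishable. For instance, the string 'ε' is accepted from only s1.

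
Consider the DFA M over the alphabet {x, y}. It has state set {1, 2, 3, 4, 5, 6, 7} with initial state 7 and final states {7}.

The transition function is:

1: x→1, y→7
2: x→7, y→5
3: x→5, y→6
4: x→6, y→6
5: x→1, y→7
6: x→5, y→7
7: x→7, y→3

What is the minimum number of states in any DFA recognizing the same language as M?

Reachable states from the start: {1,3,5,6,7}. Unreachable: {2,4} — drop them.
Initial partition by acceptance: {7} | {1,3,5,6}.
Split {1,3,5,6} by δ(·,y) → {1,5,6} and {3}.
Stable partition: {7} | {1,5,6} | {3} — 3 equivalence classes.

3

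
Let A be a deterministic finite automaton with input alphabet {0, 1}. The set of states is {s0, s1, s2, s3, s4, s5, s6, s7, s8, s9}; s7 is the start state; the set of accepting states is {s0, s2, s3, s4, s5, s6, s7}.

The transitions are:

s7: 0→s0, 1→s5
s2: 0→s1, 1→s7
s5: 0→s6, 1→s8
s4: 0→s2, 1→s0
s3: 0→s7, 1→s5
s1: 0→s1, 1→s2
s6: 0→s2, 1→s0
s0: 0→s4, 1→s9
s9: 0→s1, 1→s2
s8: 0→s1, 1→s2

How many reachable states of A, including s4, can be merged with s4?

Reachable states from the start: {s0,s1,s2,s4,s5,s6,s7,s8,s9}. Unreachable: {s3} — drop them.
Start with accepting vs non-accepting: {s0,s2,s4,s5,s6,s7} | {s1,s8,s9}.
Refine {s0,s2,s4,s5,s6,s7} on symbol 0: members go to different blocks, giving {s0,s4,s5,s6,s7} and {s2}.
On input 0, block {s0,s4,s5,s6,s7} splits into {s0,s5,s7} and {s4,s6}.
On input 0, block {s0,s5,s7} splits into {s0,s5} and {s7}.
No further refinement is possible. Final partition (5 blocks): {s0,s5} | {s1,s8,s9} | {s2} | {s4,s6} | {s7}.
The equivalence class containing s4 is {s4,s6}, of size 2.

2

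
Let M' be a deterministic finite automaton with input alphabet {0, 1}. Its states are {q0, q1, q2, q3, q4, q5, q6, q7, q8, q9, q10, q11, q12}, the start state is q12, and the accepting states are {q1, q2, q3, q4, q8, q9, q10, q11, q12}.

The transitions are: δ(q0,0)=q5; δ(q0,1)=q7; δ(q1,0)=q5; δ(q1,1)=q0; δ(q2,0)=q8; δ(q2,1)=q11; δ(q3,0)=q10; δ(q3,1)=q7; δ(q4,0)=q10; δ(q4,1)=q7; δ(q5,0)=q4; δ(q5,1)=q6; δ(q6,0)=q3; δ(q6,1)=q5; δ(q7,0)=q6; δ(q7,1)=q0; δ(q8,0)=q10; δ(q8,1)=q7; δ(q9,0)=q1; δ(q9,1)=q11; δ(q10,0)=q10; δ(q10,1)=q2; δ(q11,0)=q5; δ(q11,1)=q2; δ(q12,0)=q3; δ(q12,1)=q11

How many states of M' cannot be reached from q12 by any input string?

2

BFS from q12 reaches {q0, q2, q3, q4, q5, q6, q7, q8, q10, q11, q12}; the 2 state(s) q1, q9 are never visited.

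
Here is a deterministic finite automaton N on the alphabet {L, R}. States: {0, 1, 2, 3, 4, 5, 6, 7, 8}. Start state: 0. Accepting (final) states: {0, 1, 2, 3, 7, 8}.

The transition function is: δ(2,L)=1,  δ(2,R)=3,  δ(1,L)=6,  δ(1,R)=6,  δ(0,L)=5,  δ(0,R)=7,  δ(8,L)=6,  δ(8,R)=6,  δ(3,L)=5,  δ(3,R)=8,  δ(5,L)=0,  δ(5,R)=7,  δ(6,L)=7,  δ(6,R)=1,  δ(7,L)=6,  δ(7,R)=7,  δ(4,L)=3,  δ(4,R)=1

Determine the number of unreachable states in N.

BFS from 0 reaches {0, 1, 5, 6, 7}; the 4 state(s) 2, 3, 4, 8 are never visited.

4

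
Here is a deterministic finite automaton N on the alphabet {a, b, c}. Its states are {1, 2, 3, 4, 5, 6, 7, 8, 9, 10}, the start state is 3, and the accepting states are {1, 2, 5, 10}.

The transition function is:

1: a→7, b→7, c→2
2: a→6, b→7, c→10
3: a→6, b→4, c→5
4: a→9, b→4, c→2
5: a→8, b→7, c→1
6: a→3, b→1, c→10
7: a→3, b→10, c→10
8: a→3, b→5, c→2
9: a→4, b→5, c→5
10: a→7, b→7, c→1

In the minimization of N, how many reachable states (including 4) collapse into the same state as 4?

All states are reachable from the start state.
Start with accepting vs non-accepting: {1,2,5,10} | {3,4,6,7,8,9}.
Split {3,4,6,7,8,9} by δ(·,b) → {6,7,8,9} and {3,4}.
No further refinement is possible. Final partition (3 blocks): {1,2,5,10} | {6,7,8,9} | {3,4}.
The equivalence class containing 4 is {3,4}, of size 2.

2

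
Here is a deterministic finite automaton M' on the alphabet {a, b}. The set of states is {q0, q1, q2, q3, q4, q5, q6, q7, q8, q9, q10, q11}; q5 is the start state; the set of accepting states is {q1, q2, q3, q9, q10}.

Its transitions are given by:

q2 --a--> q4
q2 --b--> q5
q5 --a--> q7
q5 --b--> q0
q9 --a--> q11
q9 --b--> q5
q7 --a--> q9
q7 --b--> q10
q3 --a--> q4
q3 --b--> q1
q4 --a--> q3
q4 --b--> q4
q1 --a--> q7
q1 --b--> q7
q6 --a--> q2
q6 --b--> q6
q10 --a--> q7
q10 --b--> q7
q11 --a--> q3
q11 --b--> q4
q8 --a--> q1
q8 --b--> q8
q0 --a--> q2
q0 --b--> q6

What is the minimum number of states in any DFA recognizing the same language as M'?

States {q8} cannot be reached from the start state, so discard them.
Start with accepting vs non-accepting: {q1,q2,q3,q9,q10} | {q0,q4,q5,q6,q7,q11}.
Refine {q1,q2,q3,q9,q10} on symbol b: members go to different blocks, giving {q1,q2,q9,q10} and {q3}.
On input a, block {q0,q4,q5,q6,q7,q11} splits into {q0,q6,q7} and {q4,q11} and {q5}.
Refine {q1,q2,q9,q10} on symbol a: members go to different blocks, giving {q1,q10} and {q2,q9}.
On input b, block {q0,q6,q7} splits into {q0,q6} and {q7}.
No further refinement is possible. Final partition (7 blocks): {q1,q10} | {q0,q6} | {q3} | {q4,q11} | {q5} | {q2,q9} | {q7}.

7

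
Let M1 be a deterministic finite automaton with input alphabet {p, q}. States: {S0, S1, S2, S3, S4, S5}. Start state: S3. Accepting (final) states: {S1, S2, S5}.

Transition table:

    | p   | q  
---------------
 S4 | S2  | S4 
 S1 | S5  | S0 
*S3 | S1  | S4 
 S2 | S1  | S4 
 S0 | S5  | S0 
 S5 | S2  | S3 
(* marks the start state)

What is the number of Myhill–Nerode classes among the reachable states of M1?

Every state is reachable, so we keep all 6.
P0 = {S1,S2,S5} | {S0,S3,S4}.
The partition is now stable with 2 blocks: {S1,S2,S5} | {S0,S3,S4}.

2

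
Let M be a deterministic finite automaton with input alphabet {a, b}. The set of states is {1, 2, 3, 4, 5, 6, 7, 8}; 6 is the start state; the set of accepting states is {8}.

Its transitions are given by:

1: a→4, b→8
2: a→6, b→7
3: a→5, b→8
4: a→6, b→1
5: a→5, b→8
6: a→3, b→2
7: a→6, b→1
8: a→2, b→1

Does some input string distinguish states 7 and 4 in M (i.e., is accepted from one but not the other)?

No

All states are reachable from the start state.
Start with accepting vs non-accepting: {8} | {1,2,3,4,5,6,7}.
Refine {1,2,3,4,5,6,7} on symbol b: members go to different blocks, giving {2,4,6,7} and {1,3,5}.
Split {2,4,6,7} by δ(·,a) → {2,4,7} and {6}.
On input b, block {2,4,7} splits into {4,7} and {2}.
Refine {1,3,5} on symbol a: members go to different blocks, giving {3,5} and {1}.
Stable partition: {8} | {4,7} | {3,5} | {6} | {2} | {1} — 6 equivalence classes.
7 and 4 lie in the same block of the stable partition, so they are equivalent — no string distinguishes them.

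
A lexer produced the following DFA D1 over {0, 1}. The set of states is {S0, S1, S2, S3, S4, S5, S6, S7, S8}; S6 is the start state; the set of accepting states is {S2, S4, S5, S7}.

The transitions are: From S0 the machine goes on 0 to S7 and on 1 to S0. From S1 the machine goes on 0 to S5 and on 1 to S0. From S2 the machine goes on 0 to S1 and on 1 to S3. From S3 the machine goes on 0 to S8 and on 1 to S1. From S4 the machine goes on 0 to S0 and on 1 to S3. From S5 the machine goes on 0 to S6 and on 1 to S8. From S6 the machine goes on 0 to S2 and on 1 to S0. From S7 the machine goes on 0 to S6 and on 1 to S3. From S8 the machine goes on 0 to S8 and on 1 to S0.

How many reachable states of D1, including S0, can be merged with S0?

3

First remove the unreachable states {S4}; 8 states remain.
Initial partition by acceptance: {S2,S5,S7} | {S0,S1,S3,S6,S8}.
Refine {S0,S1,S3,S6,S8} on symbol 0: members go to different blocks, giving {S0,S1,S6} and {S3,S8}.
No further refinement is possible. Final partition (3 blocks): {S2,S5,S7} | {S0,S1,S6} | {S3,S8}.
State S0 belongs to the block {S0,S1,S6}, which has 3 states.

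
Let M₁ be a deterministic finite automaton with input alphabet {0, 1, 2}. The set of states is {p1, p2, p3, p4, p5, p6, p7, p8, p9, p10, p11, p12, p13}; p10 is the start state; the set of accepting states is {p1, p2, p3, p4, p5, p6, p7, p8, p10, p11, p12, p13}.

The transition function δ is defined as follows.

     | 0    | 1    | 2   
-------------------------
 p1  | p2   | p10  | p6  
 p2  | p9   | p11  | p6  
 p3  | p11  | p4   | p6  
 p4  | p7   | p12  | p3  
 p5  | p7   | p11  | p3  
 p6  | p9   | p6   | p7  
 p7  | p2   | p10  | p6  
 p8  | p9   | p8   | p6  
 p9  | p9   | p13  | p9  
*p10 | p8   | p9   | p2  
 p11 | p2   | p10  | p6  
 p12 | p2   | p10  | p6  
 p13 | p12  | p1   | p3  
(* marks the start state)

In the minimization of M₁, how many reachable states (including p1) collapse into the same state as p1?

Reachable states from the start: {p1,p2,p3,p4,p6,p7,p8,p9,p10,p11,p12,p13}. Unreachable: {p5} — drop them.
Initial partition by acceptance: {p1,p2,p3,p4,p6,p7,p8,p10,p11,p12,p13} | {p9}.
Refine {p1,p2,p3,p4,p6,p7,p8,p10,p11,p12,p13} on symbol 0: members go to different blocks, giving {p1,p3,p4,p7,p10,p11,p12,p13} and {p2,p6,p8}.
Refine {p1,p3,p4,p7,p10,p11,p12,p13} on symbol 0: members go to different blocks, giving {p1,p7,p10,p11,p12} and {p3,p4,p13}.
Split {p1,p7,p10,p11,p12} by δ(·,1) → {p1,p7,p11,p12} and {p10}.
On input 1, block {p2,p6,p8} splits into {p6,p8} and {p2}.
Refine {p6,p8} on symbol 2: members go to different blocks, giving {p6} and {p8}.
Split {p3,p4,p13} by δ(·,1) → {p4,p13} and {p3}.
No further refinement is possible. Final partition (8 blocks): {p1,p7,p11,p12} | {p9} | {p6} | {p4,p13} | {p10} | {p2} | {p8} | {p3}.
The equivalence class containing p1 is {p1,p7,p11,p12}, of size 4.

4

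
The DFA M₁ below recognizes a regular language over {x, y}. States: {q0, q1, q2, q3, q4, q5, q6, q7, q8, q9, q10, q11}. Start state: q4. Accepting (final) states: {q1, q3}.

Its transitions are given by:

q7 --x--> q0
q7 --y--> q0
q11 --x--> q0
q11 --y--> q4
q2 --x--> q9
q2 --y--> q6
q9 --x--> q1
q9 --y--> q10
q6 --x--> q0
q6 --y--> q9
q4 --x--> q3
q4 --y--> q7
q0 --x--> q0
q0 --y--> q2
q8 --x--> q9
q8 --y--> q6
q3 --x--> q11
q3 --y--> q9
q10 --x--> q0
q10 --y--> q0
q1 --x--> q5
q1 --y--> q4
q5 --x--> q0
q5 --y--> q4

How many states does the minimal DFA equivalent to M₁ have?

States {q8} cannot be reached from the start state, so discard them.
P0 = {q1,q3} | {q0,q2,q4,q5,q6,q7,q9,q10,q11}.
Refine {q0,q2,q4,q5,q6,q7,q9,q10,q11} on symbol x: members go to different blocks, giving {q0,q2,q5,q6,q7,q10,q11} and {q4,q9}.
Refine {q0,q2,q5,q6,q7,q10,q11} on symbol x: members go to different blocks, giving {q0,q5,q6,q7,q10,q11} and {q2}.
Refine {q0,q5,q6,q7,q10,q11} on symbol y: members go to different blocks, giving {q5,q6,q11} and {q7,q10} and {q0}.
No further refinement is possible. Final partition (6 blocks): {q1,q3} | {q5,q6,q11} | {q4,q9} | {q2} | {q7,q10} | {q0}.

6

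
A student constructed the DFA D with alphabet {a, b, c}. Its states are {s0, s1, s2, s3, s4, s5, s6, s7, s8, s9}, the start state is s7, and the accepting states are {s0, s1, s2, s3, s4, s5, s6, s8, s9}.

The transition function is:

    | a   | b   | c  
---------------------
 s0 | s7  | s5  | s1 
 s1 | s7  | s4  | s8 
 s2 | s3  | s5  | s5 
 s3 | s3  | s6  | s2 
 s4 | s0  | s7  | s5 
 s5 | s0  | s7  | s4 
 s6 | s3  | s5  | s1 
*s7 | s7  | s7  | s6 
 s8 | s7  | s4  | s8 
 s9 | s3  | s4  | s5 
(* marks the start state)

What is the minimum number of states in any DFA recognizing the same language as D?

6

States {s9} cannot be reached from the start state, so discard them.
Start with accepting vs non-accepting: {s0,s1,s2,s3,s4,s5,s6,s8} | {s7}.
Refine {s0,s1,s2,s3,s4,s5,s6,s8} on symbol a: members go to different blocks, giving {s2,s3,s4,s5,s6} and {s0,s1,s8}.
Refine {s2,s3,s4,s5,s6} on symbol a: members go to different blocks, giving {s2,s3,s6} and {s4,s5}.
Split {s2,s3,s6} by δ(·,b) → {s2,s6} and {s3}.
Split {s2,s6} by δ(·,c) → {s2} and {s6}.
No further refinement is possible. Final partition (6 blocks): {s2} | {s7} | {s0,s1,s8} | {s4,s5} | {s3} | {s6}.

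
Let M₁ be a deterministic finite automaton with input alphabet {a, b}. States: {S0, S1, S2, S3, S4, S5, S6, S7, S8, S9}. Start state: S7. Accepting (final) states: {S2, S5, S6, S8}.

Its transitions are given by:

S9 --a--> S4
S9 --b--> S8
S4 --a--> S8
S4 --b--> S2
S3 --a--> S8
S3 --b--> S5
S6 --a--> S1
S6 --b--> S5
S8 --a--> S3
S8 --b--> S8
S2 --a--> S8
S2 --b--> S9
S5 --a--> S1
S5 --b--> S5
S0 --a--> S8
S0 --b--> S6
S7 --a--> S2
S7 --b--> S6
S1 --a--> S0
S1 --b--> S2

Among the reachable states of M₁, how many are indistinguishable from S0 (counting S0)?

2

Every state is reachable, so we keep all 10.
Initial partition by acceptance: {S2,S5,S6,S8} | {S0,S1,S3,S4,S7,S9}.
Refine {S2,S5,S6,S8} on symbol a: members go to different blocks, giving {S5,S6,S8} and {S2}.
Split {S0,S1,S3,S4,S7,S9} by δ(·,a) → {S0,S3,S4} and {S1,S9} and {S7}.
Split {S5,S6,S8} by δ(·,a) → {S5,S6} and {S8}.
Split {S0,S3,S4} by δ(·,b) → {S0,S3} and {S4}.
Split {S1,S9} by δ(·,a) → {S1} and {S9}.
Stable partition: {S5,S6} | {S0,S3} | {S2} | {S1} | {S7} | {S8} | {S4} | {S9} — 8 equivalence classes.
The equivalence class containing S0 is {S0,S3}, of size 2.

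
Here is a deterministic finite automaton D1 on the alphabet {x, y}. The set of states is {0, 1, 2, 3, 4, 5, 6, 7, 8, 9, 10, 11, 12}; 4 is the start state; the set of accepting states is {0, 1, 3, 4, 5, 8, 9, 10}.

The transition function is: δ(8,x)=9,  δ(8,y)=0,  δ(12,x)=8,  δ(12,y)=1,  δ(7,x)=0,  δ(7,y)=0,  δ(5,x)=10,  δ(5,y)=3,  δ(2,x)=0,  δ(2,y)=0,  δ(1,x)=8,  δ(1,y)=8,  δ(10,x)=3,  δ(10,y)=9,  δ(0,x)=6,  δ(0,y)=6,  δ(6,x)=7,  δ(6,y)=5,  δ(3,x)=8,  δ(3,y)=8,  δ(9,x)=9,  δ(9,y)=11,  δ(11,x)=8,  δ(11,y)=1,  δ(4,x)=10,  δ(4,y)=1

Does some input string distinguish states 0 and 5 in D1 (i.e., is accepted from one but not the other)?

States {2,12} cannot be reached from the start state, so discard them.
P0 = {0,1,3,4,5,8,9,10} | {6,7,11}.
On input x, block {0,1,3,4,5,8,9,10} splits into {1,3,4,5,8,9,10} and {0}.
Refine {1,3,4,5,8,9,10} on symbol y: members go to different blocks, giving {1,3,4,5,10} and {8} and {9}.
Split {1,3,4,5,10} by δ(·,x) → {4,5,10} and {1,3}.
Split {4,5,10} by δ(·,x) → {4,5} and {10}.
On input x, block {6,7,11} splits into {6} and {7} and {11}.
No further refinement is possible. Final partition (9 blocks): {4,5} | {6} | {0} | {8} | {9} | {1,3} | {10} | {7} | {11}.
0 and 5 end up in different blocks, so they are distinguishable. For instance, the string 'x' is accepted from only 5.

Yes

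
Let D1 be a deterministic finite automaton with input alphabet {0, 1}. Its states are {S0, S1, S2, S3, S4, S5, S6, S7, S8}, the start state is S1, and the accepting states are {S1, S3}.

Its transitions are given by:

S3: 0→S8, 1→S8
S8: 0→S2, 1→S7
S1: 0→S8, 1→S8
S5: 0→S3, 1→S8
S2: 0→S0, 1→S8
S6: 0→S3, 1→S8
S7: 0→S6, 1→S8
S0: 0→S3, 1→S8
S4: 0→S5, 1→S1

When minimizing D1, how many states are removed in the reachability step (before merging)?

2

BFS from S1 reaches {S0, S1, S2, S3, S6, S7, S8}; the 2 state(s) S4, S5 are never visited.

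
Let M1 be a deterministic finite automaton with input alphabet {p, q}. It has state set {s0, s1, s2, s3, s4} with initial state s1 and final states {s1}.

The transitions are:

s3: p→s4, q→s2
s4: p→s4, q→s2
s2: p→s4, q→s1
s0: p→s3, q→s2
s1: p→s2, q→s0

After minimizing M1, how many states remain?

3

Start with accepting vs non-accepting: {s1} | {s0,s2,s3,s4}.
Split {s0,s2,s3,s4} by δ(·,q) → {s0,s3,s4} and {s2}.
No further refinement is possible. Final partition (3 blocks): {s1} | {s0,s3,s4} | {s2}.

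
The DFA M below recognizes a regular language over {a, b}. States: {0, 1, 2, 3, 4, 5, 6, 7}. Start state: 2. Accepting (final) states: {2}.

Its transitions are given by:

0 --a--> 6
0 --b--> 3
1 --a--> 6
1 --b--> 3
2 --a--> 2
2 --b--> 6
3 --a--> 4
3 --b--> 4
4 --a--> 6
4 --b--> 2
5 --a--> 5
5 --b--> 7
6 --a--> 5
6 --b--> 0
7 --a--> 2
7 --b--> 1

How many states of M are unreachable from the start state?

0

Exploring from 2, all states are eventually visited, so none are unreachable.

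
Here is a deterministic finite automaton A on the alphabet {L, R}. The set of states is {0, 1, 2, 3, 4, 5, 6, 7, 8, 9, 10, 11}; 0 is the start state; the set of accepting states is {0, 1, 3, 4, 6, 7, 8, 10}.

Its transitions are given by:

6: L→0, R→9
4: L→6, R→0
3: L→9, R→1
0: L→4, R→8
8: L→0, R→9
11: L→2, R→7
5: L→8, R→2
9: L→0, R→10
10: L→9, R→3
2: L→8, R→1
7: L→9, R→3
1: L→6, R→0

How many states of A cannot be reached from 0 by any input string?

Starting at 0 and following transitions, the reachable set is {0, 1, 3, 4, 6, 8, 9, 10}. That leaves 2, 5, 7, 11 unreachable — 4 in total.

4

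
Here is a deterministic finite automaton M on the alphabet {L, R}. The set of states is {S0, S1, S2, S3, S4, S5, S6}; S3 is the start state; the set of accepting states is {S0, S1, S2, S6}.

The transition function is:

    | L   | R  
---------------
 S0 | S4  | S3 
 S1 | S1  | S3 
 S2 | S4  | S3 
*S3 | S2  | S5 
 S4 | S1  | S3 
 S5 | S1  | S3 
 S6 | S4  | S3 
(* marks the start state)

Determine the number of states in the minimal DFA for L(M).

States {S0,S6} cannot be reached from the start state, so discard them.
Initial partition by acceptance: {S1,S2} | {S3,S4,S5}.
Refine {S1,S2} on symbol L: members go to different blocks, giving {S1} and {S2}.
On input L, block {S3,S4,S5} splits into {S4,S5} and {S3}.
Stable partition: {S1} | {S4,S5} | {S2} | {S3} — 4 equivalence classes.

4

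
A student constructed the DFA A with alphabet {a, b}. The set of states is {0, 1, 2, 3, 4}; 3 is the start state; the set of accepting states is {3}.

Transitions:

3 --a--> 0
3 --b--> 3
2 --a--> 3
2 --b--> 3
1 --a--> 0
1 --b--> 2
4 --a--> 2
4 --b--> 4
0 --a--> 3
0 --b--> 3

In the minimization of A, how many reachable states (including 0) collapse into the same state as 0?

States {1,2,4} cannot be reached from the start state, so discard them.
Initial partition by acceptance: {3} | {0}.
Stable partition: {3} | {0} — 2 equivalence classes.
The equivalence class containing 0 is {0}, of size 1.

1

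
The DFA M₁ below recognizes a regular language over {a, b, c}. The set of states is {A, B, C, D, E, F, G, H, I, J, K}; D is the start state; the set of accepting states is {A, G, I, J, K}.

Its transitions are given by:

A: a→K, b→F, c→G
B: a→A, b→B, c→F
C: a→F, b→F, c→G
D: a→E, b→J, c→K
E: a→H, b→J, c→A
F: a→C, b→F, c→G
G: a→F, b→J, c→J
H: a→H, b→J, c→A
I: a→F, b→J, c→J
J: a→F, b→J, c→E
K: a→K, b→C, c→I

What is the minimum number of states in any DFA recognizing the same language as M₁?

5

States {B} cannot be reached from the start state, so discard them.
Start with accepting vs non-accepting: {A,G,I,J,K} | {C,D,E,F,H}.
On input a, block {A,G,I,J,K} splits into {G,I,J} and {A,K}.
Refine {G,I,J} on symbol c: members go to different blocks, giving {G,I} and {J}.
On input b, block {C,D,E,F,H} splits into {D,E,H} and {C,F}.
No further refinement is possible. Final partition (5 blocks): {G,I} | {D,E,H} | {A,K} | {J} | {C,F}.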